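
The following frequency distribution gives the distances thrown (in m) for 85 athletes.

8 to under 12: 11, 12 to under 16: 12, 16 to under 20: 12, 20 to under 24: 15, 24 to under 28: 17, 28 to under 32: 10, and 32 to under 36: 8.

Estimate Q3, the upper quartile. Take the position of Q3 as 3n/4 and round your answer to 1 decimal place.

27.2

Cumulative frequencies: 11, 23, 35, 50, 67, 77, 85
n = 85; position = 3n/4 = 63.75.
This falls in the class 24 to under 28: L = 24, F = 50, f = 17, h = 4.
Upper quartile ≈ 24 + ((63.75 − 50) / 17) × 4 = 27.2353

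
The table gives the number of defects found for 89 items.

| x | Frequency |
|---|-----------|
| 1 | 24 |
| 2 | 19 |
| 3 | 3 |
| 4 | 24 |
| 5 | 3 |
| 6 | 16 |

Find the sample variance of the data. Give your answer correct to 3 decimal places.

Values: 1, 2, 3, 4, 5, 6
n = 89, Σfx = 278, mean = 3.1236
Σfx² = 1162
Σf(x − x̄)² = Σfx² − (Σfx)²/n = 1162 − 278²/89 = 293.6404
Sample variance = 293.6404 / 88 = 3.3368

3.337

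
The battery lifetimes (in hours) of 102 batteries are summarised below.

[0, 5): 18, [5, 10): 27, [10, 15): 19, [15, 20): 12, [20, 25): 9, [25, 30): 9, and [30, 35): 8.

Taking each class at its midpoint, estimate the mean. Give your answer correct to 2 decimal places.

13.77

Midpoints: 2.5, 7.5, 12.5, 17.5, 22.5, 27.5, 32.5
Σfm = 18×2.5 + 27×7.5 + 19×12.5 + 12×17.5 + 9×22.5 + 9×27.5 + 8×32.5 = 1405
n = Σf = 102
Mean = 1405 / 102 = 13.7745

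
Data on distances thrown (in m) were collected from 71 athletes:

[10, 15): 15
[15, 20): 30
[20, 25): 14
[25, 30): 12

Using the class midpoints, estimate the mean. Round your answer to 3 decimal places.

19.120

Midpoints: 12.5, 17.5, 22.5, 27.5
Σfm = 15×12.5 + 30×17.5 + 14×22.5 + 12×27.5 = 1357.5
n = Σf = 71
Mean = 1357.5 / 71 = 19.1197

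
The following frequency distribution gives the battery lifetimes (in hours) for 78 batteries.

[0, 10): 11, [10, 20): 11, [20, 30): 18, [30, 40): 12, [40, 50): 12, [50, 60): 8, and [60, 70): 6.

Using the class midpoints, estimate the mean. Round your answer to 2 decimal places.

Midpoints: 5, 15, 25, 35, 45, 55, 65
Σfm = 11×5 + 11×15 + 18×25 + 12×35 + 12×45 + 8×55 + 6×65 = 2460
n = Σf = 78
Mean = 2460 / 78 = 31.5385

31.54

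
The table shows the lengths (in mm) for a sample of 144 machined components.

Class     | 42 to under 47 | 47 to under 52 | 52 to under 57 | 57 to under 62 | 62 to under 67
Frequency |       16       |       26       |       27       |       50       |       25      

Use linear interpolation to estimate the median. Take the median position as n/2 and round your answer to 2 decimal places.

Cumulative frequencies: 16, 42, 69, 119, 144
n = 144; position = n/2 = 72.
This falls in the class 57 to under 62: L = 57, F = 69, f = 50, h = 5.
Median ≈ 57 + ((72 − 69) / 50) × 5 = 57.3000

57.30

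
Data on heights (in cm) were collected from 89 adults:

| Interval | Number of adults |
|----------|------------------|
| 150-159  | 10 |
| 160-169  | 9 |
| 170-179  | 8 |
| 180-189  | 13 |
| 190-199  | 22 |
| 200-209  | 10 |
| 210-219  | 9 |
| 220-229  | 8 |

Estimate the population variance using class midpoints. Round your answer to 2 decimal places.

Midpoints: 154.5, 164.5, 174.5, 184.5, 194.5, 204.5, 214.5, 224.5
n = 89, Σfm = 16870.5, mean = 189.5562
Σfm² = 3236132.25
Σf(m − x̄)² = Σfm² − (Σfm)²/n = 3236132.25 − 16870.5²/89 = 38224.7191
Population variance = 38224.7191 / 89 = 429.4912

429.49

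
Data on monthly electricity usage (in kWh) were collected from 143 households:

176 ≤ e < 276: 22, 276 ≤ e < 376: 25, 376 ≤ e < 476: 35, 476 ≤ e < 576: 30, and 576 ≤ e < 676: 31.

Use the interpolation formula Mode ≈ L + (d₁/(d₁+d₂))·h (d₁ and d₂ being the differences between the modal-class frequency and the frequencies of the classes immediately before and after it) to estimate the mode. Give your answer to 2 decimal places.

Modal class: 376 ≤ e < 476 (highest frequency 35).
d₁ = 35 − 25 = 10, d₂ = 35 − 30 = 5
Mode ≈ 376 + (10/(10+5)) × 100 = 376 + 66.6667 = 442.6667

442.67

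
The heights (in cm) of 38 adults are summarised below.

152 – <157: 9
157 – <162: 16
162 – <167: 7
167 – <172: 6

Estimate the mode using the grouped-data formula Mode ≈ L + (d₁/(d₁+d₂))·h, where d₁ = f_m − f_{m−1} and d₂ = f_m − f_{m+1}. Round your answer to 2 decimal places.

Modal class: 157 – <162 (highest frequency 16).
d₁ = 16 − 9 = 7, d₂ = 16 − 7 = 9
Mode ≈ 157 + (7/(7+9)) × 5 = 157 + 2.1875 = 159.1875

159.19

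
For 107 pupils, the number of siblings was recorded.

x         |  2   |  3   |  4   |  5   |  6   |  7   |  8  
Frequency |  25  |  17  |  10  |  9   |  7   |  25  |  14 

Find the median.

5

Cumulative frequencies: 25, 42, 52, 61, 68, 93, 107
n = 107, so the median is the value in position (n+1)/2 = 54.
Position 54 falls at value 5.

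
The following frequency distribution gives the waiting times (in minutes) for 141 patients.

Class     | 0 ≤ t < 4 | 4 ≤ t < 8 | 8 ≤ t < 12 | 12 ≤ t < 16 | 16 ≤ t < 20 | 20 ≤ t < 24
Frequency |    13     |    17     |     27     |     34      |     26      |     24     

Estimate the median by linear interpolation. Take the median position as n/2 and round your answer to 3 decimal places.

Cumulative frequencies: 13, 30, 57, 91, 117, 141
n = 141; position = n/2 = 70.5.
This falls in the class 12 ≤ t < 16: L = 12, F = 57, f = 34, h = 4.
Median ≈ 12 + ((70.5 − 57) / 34) × 4 = 13.5882

13.588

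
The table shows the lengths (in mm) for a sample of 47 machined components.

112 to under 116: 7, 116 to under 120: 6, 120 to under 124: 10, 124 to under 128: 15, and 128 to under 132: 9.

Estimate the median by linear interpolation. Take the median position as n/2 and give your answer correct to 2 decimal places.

Cumulative frequencies: 7, 13, 23, 38, 47
n = 47; position = n/2 = 23.5.
This falls in the class 124 to under 128: L = 124, F = 23, f = 15, h = 4.
Median ≈ 124 + ((23.5 − 23) / 15) × 4 = 124.1333

124.13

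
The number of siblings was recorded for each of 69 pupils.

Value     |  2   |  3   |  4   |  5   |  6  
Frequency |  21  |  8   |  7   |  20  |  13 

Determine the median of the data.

Cumulative frequencies: 21, 29, 36, 56, 69
n = 69, so the median is the value in position (n+1)/2 = 35.
Position 35 falls at value 4.

4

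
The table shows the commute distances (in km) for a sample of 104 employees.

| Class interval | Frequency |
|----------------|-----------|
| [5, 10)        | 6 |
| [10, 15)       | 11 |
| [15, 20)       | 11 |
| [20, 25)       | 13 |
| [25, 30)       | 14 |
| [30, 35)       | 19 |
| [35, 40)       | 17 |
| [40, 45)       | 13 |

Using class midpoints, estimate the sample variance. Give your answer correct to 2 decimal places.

110.68

Midpoints: 7.5, 12.5, 17.5, 22.5, 27.5, 32.5, 37.5, 42.5
n = 104, Σfm = 2860, mean = 27.5000
Σfm² = 90050
Σf(m − x̄)² = Σfm² − (Σfm)²/n = 90050 − 2860²/104 = 11400.0000
Sample variance = 11400.0000 / 103 = 110.6796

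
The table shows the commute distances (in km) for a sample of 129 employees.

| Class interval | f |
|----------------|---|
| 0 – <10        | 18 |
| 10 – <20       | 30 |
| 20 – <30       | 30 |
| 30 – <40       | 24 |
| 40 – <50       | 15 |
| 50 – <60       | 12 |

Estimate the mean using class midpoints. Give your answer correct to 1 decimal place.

26.9

Midpoints: 5, 15, 25, 35, 45, 55
Σfm = 18×5 + 30×15 + 30×25 + 24×35 + 15×45 + 12×55 = 3465
n = Σf = 129
Mean = 3465 / 129 = 26.8605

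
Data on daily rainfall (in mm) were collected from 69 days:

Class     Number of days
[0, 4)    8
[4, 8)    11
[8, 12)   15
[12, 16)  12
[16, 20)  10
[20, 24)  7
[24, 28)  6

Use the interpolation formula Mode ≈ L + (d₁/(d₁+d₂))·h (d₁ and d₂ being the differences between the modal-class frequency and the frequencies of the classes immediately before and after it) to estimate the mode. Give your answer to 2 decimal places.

Modal class: [8, 12) (highest frequency 15).
d₁ = 15 − 11 = 4, d₂ = 15 − 12 = 3
Mode ≈ 8 + (4/(4+3)) × 4 = 8 + 2.2857 = 10.2857

10.29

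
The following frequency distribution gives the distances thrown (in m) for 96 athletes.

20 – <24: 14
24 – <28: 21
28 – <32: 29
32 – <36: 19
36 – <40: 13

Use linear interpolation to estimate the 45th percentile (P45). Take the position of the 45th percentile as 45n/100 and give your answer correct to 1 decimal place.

29.1

Cumulative frequencies: 14, 35, 64, 83, 96
n = 96; position = 45n/100 = 43.2.
This falls in the class 28 – <32: L = 28, F = 35, f = 29, h = 4.
45th percentile ≈ 28 + ((43.2 − 35) / 29) × 4 = 29.1310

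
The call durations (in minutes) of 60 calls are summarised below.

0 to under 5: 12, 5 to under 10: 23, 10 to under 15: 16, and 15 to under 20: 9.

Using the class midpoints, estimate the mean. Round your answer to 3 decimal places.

Midpoints: 2.5, 7.5, 12.5, 17.5
Σfm = 12×2.5 + 23×7.5 + 16×12.5 + 9×17.5 = 560
n = Σf = 60
Mean = 560 / 60 = 9.3333

9.333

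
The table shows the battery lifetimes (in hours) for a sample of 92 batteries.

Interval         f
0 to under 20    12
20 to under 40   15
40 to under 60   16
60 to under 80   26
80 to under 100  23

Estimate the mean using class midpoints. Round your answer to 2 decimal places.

57.17

Midpoints: 10, 30, 50, 70, 90
Σfm = 12×10 + 15×30 + 16×50 + 26×70 + 23×90 = 5260
n = Σf = 92
Mean = 5260 / 92 = 57.1739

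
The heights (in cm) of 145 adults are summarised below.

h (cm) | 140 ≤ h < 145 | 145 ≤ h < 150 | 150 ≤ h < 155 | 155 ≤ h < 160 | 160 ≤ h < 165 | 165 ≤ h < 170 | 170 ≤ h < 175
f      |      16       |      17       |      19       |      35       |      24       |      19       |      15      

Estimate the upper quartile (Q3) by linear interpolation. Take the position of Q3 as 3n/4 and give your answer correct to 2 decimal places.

Cumulative frequencies: 16, 33, 52, 87, 111, 130, 145
n = 145; position = 3n/4 = 108.75.
This falls in the class 160 ≤ h < 165: L = 160, F = 87, f = 24, h = 5.
Upper quartile ≈ 160 + ((108.75 − 87) / 24) × 5 = 164.5312

164.53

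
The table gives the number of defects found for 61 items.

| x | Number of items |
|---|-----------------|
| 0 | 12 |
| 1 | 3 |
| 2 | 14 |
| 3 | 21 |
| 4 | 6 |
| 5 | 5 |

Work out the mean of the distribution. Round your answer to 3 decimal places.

Values: 0, 1, 2, 3, 4, 5
Σfx = 12×0 + 3×1 + 14×2 + 21×3 + 6×4 + 5×5 = 143
n = Σf = 61
Mean = 143 / 61 = 2.3443

2.344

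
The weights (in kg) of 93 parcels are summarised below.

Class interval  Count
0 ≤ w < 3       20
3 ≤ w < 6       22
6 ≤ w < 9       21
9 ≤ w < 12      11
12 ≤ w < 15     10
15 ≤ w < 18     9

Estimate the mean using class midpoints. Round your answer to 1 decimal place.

Midpoints: 1.5, 4.5, 7.5, 10.5, 13.5, 16.5
Σfm = 20×1.5 + 22×4.5 + 21×7.5 + 11×10.5 + 10×13.5 + 9×16.5 = 685.5
n = Σf = 93
Mean = 685.5 / 93 = 7.3710

7.4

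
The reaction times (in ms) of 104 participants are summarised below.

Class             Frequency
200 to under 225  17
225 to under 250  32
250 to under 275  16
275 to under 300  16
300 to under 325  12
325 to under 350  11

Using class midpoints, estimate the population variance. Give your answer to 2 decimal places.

Midpoints: 212.5, 237.5, 262.5, 287.5, 312.5, 337.5
n = 104, Σfm = 27475, mean = 264.1827
Σfm² = 7422500
Σf(m − x̄)² = Σfm² − (Σfm)²/n = 7422500 − 27475²/104 = 164080.5288
Population variance = 164080.5288 / 104 = 1577.6974

1577.70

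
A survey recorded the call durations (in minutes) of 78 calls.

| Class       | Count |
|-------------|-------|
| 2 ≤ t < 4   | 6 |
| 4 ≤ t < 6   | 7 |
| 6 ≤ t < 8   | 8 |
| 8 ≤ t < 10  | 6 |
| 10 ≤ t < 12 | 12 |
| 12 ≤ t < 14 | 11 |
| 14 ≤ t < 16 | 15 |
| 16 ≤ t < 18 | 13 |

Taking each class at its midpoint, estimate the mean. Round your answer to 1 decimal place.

11.3

Midpoints: 3, 5, 7, 9, 11, 13, 15, 17
Σfm = 6×3 + 7×5 + 8×7 + 6×9 + 12×11 + 11×13 + 15×15 + 13×17 = 884
n = Σf = 78
Mean = 884 / 78 = 11.3333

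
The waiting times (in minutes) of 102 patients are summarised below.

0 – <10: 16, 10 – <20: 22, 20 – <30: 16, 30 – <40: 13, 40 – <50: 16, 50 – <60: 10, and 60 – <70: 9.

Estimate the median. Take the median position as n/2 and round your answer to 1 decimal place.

28.1

Cumulative frequencies: 16, 38, 54, 67, 83, 93, 102
n = 102; position = n/2 = 51.
This falls in the class 20 – <30: L = 20, F = 38, f = 16, h = 10.
Median ≈ 20 + ((51 − 38) / 16) × 10 = 28.1250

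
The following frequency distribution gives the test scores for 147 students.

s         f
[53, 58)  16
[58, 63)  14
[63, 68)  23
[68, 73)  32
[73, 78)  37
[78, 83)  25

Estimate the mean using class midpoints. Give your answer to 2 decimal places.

70.09

Midpoints: 55.5, 60.5, 65.5, 70.5, 75.5, 80.5
Σfm = 16×55.5 + 14×60.5 + 23×65.5 + 32×70.5 + 37×75.5 + 25×80.5 = 10303.5
n = Σf = 147
Mean = 10303.5 / 147 = 70.0918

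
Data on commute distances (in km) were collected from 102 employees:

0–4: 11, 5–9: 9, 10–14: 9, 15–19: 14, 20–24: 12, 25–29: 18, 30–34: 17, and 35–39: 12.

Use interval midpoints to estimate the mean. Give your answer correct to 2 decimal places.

Midpoints: 2, 7, 12, 17, 22, 27, 32, 37
Σfm = 11×2 + 9×7 + 9×12 + 14×17 + 12×22 + 18×27 + 17×32 + 12×37 = 2169
n = Σf = 102
Mean = 2169 / 102 = 21.2647

21.26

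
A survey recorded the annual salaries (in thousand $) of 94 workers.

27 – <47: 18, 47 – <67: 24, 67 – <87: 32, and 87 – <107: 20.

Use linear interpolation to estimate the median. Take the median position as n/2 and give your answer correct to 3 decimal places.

Cumulative frequencies: 18, 42, 74, 94
n = 94; position = n/2 = 47.
This falls in the class 67 – <87: L = 67, F = 42, f = 32, h = 20.
Median ≈ 67 + ((47 − 42) / 32) × 20 = 70.1250

70.125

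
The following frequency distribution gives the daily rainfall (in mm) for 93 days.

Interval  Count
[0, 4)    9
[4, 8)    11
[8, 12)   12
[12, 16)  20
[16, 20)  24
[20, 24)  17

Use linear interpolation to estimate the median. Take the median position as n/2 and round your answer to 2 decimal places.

14.90

Cumulative frequencies: 9, 20, 32, 52, 76, 93
n = 93; position = n/2 = 46.5.
This falls in the class [12, 16): L = 12, F = 32, f = 20, h = 4.
Median ≈ 12 + ((46.5 − 32) / 20) × 4 = 14.9000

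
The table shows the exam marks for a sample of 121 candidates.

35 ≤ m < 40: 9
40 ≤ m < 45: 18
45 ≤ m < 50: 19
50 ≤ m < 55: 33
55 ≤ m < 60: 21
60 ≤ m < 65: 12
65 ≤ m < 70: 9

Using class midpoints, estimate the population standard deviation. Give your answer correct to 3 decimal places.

Midpoints: 37.5, 42.5, 47.5, 52.5, 57.5, 62.5, 67.5
n = 121, Σfm = 6302.5, mean = 52.0868
Σfm² = 336306.25
Σf(m − x̄)² = Σfm² − (Σfm)²/n = 336306.25 − 6302.5²/121 = 8029.3388
Population variance = 8029.3388 / 121 = 66.3582
Standard deviation = √66.3582 = 8.1461

8.146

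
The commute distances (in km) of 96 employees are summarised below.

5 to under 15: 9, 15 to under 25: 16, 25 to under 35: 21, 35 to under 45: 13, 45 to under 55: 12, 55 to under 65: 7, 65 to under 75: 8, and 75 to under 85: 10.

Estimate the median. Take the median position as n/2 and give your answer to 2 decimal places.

36.54

Cumulative frequencies: 9, 25, 46, 59, 71, 78, 86, 96
n = 96; position = n/2 = 48.
This falls in the class 35 to under 45: L = 35, F = 46, f = 13, h = 10.
Median ≈ 35 + ((48 − 46) / 13) × 10 = 36.5385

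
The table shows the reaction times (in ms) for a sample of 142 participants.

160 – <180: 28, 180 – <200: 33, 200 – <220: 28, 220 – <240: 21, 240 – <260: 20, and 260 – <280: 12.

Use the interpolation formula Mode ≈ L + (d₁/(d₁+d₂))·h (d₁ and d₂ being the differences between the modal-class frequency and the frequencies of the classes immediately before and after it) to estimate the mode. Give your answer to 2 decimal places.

190.00

Modal class: 180 – <200 (highest frequency 33).
d₁ = 33 − 28 = 5, d₂ = 33 − 28 = 5
Mode ≈ 180 + (5/(5+5)) × 20 = 180 + 10.0000 = 190.0000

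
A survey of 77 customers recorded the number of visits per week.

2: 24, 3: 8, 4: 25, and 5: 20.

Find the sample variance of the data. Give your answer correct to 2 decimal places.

Values: 2, 3, 4, 5
n = 77, Σfx = 272, mean = 3.5325
Σfx² = 1068
Σf(x − x̄)² = Σfx² − (Σfx)²/n = 1068 − 272²/77 = 107.1688
Sample variance = 107.1688 / 76 = 1.4101

1.41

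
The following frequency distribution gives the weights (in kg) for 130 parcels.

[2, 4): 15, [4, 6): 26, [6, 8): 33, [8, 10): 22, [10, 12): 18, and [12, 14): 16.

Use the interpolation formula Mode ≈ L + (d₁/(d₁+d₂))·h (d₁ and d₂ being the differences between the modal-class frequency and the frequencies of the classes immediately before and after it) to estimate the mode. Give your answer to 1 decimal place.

Modal class: [6, 8) (highest frequency 33).
d₁ = 33 − 26 = 7, d₂ = 33 − 22 = 11
Mode ≈ 6 + (7/(7+11)) × 2 = 6 + 0.7778 = 6.7778

6.8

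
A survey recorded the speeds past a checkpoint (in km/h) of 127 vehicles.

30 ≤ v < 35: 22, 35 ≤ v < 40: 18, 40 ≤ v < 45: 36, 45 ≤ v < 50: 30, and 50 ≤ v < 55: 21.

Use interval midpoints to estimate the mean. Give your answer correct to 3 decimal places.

Midpoints: 32.5, 37.5, 42.5, 47.5, 52.5
Σfm = 22×32.5 + 18×37.5 + 36×42.5 + 30×47.5 + 21×52.5 = 5447.5
n = Σf = 127
Mean = 5447.5 / 127 = 42.8937

42.894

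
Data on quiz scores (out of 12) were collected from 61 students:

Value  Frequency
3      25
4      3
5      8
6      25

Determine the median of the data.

Cumulative frequencies: 25, 28, 36, 61
n = 61, so the median is the value in position (n+1)/2 = 31.
Position 31 falls at value 5.

5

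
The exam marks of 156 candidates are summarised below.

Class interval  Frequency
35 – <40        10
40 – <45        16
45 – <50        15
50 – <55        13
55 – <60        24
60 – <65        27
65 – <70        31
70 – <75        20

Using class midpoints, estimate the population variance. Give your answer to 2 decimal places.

113.13

Midpoints: 37.5, 42.5, 47.5, 52.5, 57.5, 62.5, 67.5, 72.5
n = 156, Σfm = 9060, mean = 58.0769
Σfm² = 543825
Σf(m − x̄)² = Σfm² − (Σfm)²/n = 543825 − 9060²/156 = 17648.0769
Population variance = 17648.0769 / 156 = 113.1287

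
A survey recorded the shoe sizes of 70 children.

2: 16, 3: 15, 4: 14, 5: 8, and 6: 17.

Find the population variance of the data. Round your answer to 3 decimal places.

2.209

Values: 2, 3, 4, 5, 6
n = 70, Σfx = 275, mean = 3.9286
Σfx² = 1235
Σf(x − x̄)² = Σfx² − (Σfx)²/n = 1235 − 275²/70 = 154.6429
Population variance = 154.6429 / 70 = 2.2092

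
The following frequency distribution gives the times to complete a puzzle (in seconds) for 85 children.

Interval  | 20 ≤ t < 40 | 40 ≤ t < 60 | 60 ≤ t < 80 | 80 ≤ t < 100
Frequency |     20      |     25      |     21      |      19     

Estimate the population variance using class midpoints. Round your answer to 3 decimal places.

466.381

Midpoints: 30, 50, 70, 90
n = 85, Σfm = 5030, mean = 59.1765
Σfm² = 337300
Σf(m − x̄)² = Σfm² − (Σfm)²/n = 337300 − 5030²/85 = 39642.3529
Population variance = 39642.3529 / 85 = 466.3806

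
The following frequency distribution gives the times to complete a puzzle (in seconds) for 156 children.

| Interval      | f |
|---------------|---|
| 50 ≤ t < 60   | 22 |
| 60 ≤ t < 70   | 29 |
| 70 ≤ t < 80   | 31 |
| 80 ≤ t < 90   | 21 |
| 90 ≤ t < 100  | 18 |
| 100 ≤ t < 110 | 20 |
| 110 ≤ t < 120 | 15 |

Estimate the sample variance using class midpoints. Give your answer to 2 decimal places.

Midpoints: 55, 65, 75, 85, 95, 105, 115
n = 156, Σfm = 12740, mean = 81.6667
Σfm² = 1096500
Σf(m − x̄)² = Σfm² − (Σfm)²/n = 1096500 − 12740²/156 = 56066.6667
Sample variance = 56066.6667 / 155 = 361.7204

361.72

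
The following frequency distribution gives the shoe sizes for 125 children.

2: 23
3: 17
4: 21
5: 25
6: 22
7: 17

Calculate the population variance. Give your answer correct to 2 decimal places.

Values: 2, 3, 4, 5, 6, 7
n = 125, Σfx = 557, mean = 4.4560
Σfx² = 2831
Σf(x − x̄)² = Σfx² − (Σfx)²/n = 2831 − 557²/125 = 349.0080
Population variance = 349.0080 / 125 = 2.7921

2.79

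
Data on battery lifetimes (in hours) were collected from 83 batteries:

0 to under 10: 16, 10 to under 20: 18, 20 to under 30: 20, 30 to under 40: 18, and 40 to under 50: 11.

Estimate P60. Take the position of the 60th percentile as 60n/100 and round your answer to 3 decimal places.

27.900

Cumulative frequencies: 16, 34, 54, 72, 83
n = 83; position = 60n/100 = 49.8.
This falls in the class 20 to under 30: L = 20, F = 34, f = 20, h = 10.
60th percentile ≈ 20 + ((49.8 − 34) / 20) × 10 = 27.9000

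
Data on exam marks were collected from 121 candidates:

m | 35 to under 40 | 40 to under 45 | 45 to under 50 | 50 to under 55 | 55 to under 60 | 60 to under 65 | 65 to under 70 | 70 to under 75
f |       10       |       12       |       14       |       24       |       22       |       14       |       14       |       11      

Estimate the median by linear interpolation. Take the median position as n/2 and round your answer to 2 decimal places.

Cumulative frequencies: 10, 22, 36, 60, 82, 96, 110, 121
n = 121; position = n/2 = 60.5.
This falls in the class 55 to under 60: L = 55, F = 60, f = 22, h = 5.
Median ≈ 55 + ((60.5 − 60) / 22) × 5 = 55.1136

55.11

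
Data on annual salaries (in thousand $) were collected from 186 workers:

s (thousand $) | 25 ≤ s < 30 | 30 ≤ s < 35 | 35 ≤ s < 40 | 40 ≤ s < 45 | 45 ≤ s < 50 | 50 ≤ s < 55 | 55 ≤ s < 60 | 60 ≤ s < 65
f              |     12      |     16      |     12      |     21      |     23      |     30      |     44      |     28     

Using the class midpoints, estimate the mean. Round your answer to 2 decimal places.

Midpoints: 27.5, 32.5, 37.5, 42.5, 47.5, 52.5, 57.5, 62.5
Σfm = 12×27.5 + 16×32.5 + 12×37.5 + 21×42.5 + 23×47.5 + 30×52.5 + 44×57.5 + 28×62.5 = 9140
n = Σf = 186
Mean = 9140 / 186 = 49.1398

49.14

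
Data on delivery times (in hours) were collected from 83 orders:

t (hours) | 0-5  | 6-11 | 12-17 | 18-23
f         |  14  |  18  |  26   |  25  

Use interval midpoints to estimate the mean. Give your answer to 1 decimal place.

13.0

Midpoints: 2.5, 8.5, 14.5, 20.5
Σfm = 14×2.5 + 18×8.5 + 26×14.5 + 25×20.5 = 1077.5
n = Σf = 83
Mean = 1077.5 / 83 = 12.9819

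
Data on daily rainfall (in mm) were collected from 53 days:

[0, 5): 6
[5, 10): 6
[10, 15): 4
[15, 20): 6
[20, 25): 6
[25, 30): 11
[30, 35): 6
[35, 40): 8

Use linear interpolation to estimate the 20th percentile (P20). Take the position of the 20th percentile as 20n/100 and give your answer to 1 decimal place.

8.8

Cumulative frequencies: 6, 12, 16, 22, 28, 39, 45, 53
n = 53; position = 20n/100 = 10.6.
This falls in the class [5, 10): L = 5, F = 6, f = 6, h = 5.
20th percentile ≈ 5 + ((10.6 − 6) / 6) × 5 = 8.8333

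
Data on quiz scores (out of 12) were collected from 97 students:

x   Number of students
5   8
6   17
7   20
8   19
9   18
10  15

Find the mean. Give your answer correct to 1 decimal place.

7.7

Values: 5, 6, 7, 8, 9, 10
Σfx = 8×5 + 17×6 + 20×7 + 19×8 + 18×9 + 15×10 = 746
n = Σf = 97
Mean = 746 / 97 = 7.6907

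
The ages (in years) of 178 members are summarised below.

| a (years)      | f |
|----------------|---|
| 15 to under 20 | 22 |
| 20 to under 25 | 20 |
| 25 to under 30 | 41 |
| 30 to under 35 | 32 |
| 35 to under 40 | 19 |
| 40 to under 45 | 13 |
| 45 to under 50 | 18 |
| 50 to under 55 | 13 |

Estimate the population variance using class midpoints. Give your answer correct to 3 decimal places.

Midpoints: 17.5, 22.5, 27.5, 32.5, 37.5, 42.5, 47.5, 52.5
n = 178, Σfm = 5805, mean = 32.6124
Σfm² = 208312.5
Σf(m − x̄)² = Σfm² − (Σfm)²/n = 208312.5 − 5805²/178 = 18997.7528
Population variance = 18997.7528 / 178 = 106.7289

106.729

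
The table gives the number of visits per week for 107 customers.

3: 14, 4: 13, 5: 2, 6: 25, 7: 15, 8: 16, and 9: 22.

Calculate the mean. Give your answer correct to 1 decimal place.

6.4

Values: 3, 4, 5, 6, 7, 8, 9
Σfx = 14×3 + 13×4 + 2×5 + 25×6 + 15×7 + 16×8 + 22×9 = 685
n = Σf = 107
Mean = 685 / 107 = 6.4019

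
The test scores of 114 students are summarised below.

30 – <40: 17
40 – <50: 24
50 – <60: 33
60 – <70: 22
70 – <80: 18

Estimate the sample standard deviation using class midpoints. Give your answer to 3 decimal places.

Midpoints: 35, 45, 55, 65, 75
n = 114, Σfm = 6270, mean = 55.0000
Σfm² = 363450
Σf(m − x̄)² = Σfm² − (Σfm)²/n = 363450 − 6270²/114 = 18600.0000
Sample variance = 18600.0000 / 113 = 164.6018
Standard deviation = √164.6018 = 12.8297

12.830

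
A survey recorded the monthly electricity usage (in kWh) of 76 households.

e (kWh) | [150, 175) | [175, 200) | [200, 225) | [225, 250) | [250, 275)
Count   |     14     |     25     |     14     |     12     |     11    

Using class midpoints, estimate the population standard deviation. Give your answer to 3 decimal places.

32.979

Midpoints: 162.5, 187.5, 212.5, 237.5, 262.5
n = 76, Σfm = 15675, mean = 206.2500
Σfm² = 3315625
Σf(m − x̄)² = Σfm² − (Σfm)²/n = 3315625 − 15675²/76 = 82656.2500
Population variance = 82656.2500 / 76 = 1087.5822
Standard deviation = √1087.5822 = 32.9785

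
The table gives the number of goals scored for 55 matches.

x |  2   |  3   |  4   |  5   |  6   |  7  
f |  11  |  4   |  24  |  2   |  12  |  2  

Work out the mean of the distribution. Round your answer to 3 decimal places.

4.109

Values: 2, 3, 4, 5, 6, 7
Σfx = 11×2 + 4×3 + 24×4 + 2×5 + 12×6 + 2×7 = 226
n = Σf = 55
Mean = 226 / 55 = 4.1091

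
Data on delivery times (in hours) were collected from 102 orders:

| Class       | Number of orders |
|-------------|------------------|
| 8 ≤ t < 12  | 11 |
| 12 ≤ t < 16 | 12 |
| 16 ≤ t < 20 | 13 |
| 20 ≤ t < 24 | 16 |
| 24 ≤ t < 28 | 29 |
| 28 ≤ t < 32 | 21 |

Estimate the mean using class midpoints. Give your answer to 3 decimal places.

22.039

Midpoints: 10, 14, 18, 22, 26, 30
Σfm = 11×10 + 12×14 + 13×18 + 16×22 + 29×26 + 21×30 = 2248
n = Σf = 102
Mean = 2248 / 102 = 22.0392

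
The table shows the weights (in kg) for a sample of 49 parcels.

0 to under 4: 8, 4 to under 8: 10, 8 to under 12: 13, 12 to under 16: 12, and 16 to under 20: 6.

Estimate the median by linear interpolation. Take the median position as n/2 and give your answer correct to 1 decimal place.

Cumulative frequencies: 8, 18, 31, 43, 49
n = 49; position = n/2 = 24.5.
This falls in the class 8 to under 12: L = 8, F = 18, f = 13, h = 4.
Median ≈ 8 + ((24.5 − 18) / 13) × 4 = 10.0000

10.0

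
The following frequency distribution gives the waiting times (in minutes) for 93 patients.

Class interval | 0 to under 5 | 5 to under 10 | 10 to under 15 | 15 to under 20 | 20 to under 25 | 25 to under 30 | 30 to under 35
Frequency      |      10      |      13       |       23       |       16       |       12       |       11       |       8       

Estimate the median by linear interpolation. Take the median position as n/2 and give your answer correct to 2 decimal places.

Cumulative frequencies: 10, 23, 46, 62, 74, 85, 93
n = 93; position = n/2 = 46.5.
This falls in the class 15 to under 20: L = 15, F = 46, f = 16, h = 5.
Median ≈ 15 + ((46.5 − 46) / 16) × 5 = 15.1562

15.16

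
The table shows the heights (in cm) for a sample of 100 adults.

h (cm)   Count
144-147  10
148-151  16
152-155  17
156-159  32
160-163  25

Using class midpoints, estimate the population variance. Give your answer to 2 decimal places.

Midpoints: 145.5, 149.5, 153.5, 157.5, 161.5
n = 100, Σfm = 15534, mean = 155.3400
Σfm² = 2415721
Σf(m − x̄)² = Σfm² − (Σfm)²/n = 2415721 − 15534²/100 = 2669.4400
Population variance = 2669.4400 / 100 = 26.6944

26.69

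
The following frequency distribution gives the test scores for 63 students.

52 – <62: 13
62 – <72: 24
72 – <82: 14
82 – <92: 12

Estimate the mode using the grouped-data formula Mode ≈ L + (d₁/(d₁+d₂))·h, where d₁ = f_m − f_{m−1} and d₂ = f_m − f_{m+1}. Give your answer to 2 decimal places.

67.24

Modal class: 62 – <72 (highest frequency 24).
d₁ = 24 − 13 = 11, d₂ = 24 − 14 = 10
Mode ≈ 62 + (11/(11+10)) × 10 = 62 + 5.2381 = 67.2381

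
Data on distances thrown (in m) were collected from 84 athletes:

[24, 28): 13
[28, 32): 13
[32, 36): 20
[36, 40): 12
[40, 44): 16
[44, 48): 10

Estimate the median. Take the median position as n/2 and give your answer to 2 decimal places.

35.20

Cumulative frequencies: 13, 26, 46, 58, 74, 84
n = 84; position = n/2 = 42.
This falls in the class [32, 36): L = 32, F = 26, f = 20, h = 4.
Median ≈ 32 + ((42 − 26) / 20) × 4 = 35.2000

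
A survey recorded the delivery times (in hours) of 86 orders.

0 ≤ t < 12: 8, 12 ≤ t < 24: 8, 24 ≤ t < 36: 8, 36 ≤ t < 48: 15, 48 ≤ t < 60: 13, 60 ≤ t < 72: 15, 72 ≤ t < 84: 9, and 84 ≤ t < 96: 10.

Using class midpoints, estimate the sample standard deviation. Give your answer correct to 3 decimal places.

25.416

Midpoints: 6, 18, 30, 42, 54, 66, 78, 90
n = 86, Σfm = 4356, mean = 50.6512
Σfm² = 275544
Σf(m − x̄)² = Σfm² − (Σfm)²/n = 275544 − 4356²/86 = 54907.5349
Sample variance = 54907.5349 / 85 = 645.9710
Standard deviation = √645.9710 = 25.4160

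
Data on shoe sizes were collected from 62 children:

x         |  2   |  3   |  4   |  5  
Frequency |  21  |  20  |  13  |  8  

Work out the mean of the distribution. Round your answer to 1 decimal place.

3.1

Values: 2, 3, 4, 5
Σfx = 21×2 + 20×3 + 13×4 + 8×5 = 194
n = Σf = 62
Mean = 194 / 62 = 3.1290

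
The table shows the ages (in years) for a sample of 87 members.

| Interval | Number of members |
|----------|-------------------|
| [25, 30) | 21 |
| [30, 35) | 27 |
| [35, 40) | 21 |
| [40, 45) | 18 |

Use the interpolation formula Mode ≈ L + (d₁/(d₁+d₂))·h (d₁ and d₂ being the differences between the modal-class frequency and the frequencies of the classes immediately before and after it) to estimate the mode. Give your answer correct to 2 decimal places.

Modal class: [30, 35) (highest frequency 27).
d₁ = 27 − 21 = 6, d₂ = 27 − 21 = 6
Mode ≈ 30 + (6/(6+6)) × 5 = 30 + 2.5000 = 32.5000

32.50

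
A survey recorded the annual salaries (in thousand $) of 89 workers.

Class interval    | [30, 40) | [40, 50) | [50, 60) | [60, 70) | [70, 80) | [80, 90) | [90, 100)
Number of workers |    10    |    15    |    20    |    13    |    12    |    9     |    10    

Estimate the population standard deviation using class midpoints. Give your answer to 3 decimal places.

Midpoints: 35, 45, 55, 65, 75, 85, 95
n = 89, Σfm = 5585, mean = 62.7528
Σfm² = 380825
Σf(m − x̄)² = Σfm² − (Σfm)²/n = 380825 − 5585²/89 = 30350.5618
Population variance = 30350.5618 / 89 = 341.0175
Standard deviation = √341.0175 = 18.4667

18.467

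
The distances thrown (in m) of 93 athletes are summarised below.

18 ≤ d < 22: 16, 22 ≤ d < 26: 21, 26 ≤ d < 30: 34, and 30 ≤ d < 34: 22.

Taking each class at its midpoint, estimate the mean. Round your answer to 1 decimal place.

26.7

Midpoints: 20, 24, 28, 32
Σfm = 16×20 + 21×24 + 34×28 + 22×32 = 2480
n = Σf = 93
Mean = 2480 / 93 = 26.6667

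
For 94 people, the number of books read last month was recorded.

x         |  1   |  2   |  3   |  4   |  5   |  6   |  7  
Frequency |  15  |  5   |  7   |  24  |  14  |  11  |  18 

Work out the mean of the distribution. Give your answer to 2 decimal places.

Values: 1, 2, 3, 4, 5, 6, 7
Σfx = 15×1 + 5×2 + 7×3 + 24×4 + 14×5 + 11×6 + 18×7 = 404
n = Σf = 94
Mean = 404 / 94 = 4.2979

4.30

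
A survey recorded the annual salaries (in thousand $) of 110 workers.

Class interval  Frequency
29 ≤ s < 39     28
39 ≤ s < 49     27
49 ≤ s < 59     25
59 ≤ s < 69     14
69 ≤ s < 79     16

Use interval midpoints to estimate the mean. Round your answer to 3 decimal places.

Midpoints: 34, 44, 54, 64, 74
Σfm = 28×34 + 27×44 + 25×54 + 14×64 + 16×74 = 5570
n = Σf = 110
Mean = 5570 / 110 = 50.6364

50.636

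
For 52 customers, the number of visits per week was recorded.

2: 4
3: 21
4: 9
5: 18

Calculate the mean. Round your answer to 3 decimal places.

Values: 2, 3, 4, 5
Σfx = 4×2 + 21×3 + 9×4 + 18×5 = 197
n = Σf = 52
Mean = 197 / 52 = 3.7885

3.788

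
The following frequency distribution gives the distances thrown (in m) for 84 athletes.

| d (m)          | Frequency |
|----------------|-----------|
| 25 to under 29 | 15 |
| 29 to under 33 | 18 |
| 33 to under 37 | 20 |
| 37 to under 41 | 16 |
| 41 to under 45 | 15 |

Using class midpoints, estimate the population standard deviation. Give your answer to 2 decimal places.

Midpoints: 27, 31, 35, 39, 43
n = 84, Σfm = 2932, mean = 34.9048
Σfm² = 104804
Σf(m − x̄)² = Σfm² − (Σfm)²/n = 104804 − 2932²/84 = 2463.2381
Population variance = 2463.2381 / 84 = 29.3243
Standard deviation = √29.3243 = 5.4152

5.42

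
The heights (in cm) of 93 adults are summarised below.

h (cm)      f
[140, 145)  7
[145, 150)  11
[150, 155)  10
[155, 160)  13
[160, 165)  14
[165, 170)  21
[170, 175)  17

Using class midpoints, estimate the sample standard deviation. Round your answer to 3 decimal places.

Midpoints: 142.5, 147.5, 152.5, 157.5, 162.5, 167.5, 172.5
n = 93, Σfm = 14917.5, mean = 160.4032
Σfm² = 2401231.25
Σf(m − x̄)² = Σfm² − (Σfm)²/n = 2401231.25 − 14917.5²/93 = 8416.1290
Sample variance = 8416.1290 / 92 = 91.4797
Standard deviation = √91.4797 = 9.5645

9.565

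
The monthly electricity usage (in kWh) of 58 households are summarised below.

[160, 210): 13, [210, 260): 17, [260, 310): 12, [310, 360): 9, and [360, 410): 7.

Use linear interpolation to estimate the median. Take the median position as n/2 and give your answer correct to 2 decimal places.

Cumulative frequencies: 13, 30, 42, 51, 58
n = 58; position = n/2 = 29.
This falls in the class [210, 260): L = 210, F = 13, f = 17, h = 50.
Median ≈ 210 + ((29 − 13) / 17) × 50 = 257.0588

257.06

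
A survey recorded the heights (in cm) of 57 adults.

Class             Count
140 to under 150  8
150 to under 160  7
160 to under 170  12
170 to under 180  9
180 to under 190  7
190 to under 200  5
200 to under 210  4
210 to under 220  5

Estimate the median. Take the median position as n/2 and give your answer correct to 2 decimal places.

171.67

Cumulative frequencies: 8, 15, 27, 36, 43, 48, 52, 57
n = 57; position = n/2 = 28.5.
This falls in the class 170 to under 180: L = 170, F = 27, f = 9, h = 10.
Median ≈ 170 + ((28.5 − 27) / 9) × 10 = 171.6667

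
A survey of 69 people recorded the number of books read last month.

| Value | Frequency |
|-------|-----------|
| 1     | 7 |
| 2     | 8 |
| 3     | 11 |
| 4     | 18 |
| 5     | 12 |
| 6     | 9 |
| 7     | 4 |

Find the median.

Cumulative frequencies: 7, 15, 26, 44, 56, 65, 69
n = 69, so the median is the value in position (n+1)/2 = 35.
Position 35 falls at value 4.

4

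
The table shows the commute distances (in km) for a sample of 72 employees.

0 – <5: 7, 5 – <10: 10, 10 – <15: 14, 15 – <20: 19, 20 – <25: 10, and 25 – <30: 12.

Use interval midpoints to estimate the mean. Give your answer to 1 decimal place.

Midpoints: 2.5, 7.5, 12.5, 17.5, 22.5, 27.5
Σfm = 7×2.5 + 10×7.5 + 14×12.5 + 19×17.5 + 10×22.5 + 12×27.5 = 1155
n = Σf = 72
Mean = 1155 / 72 = 16.0417

16.0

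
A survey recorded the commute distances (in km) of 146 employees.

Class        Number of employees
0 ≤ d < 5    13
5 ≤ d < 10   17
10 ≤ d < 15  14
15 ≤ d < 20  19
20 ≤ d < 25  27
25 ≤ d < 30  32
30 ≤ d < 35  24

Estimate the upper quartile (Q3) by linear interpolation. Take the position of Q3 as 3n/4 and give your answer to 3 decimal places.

28.047

Cumulative frequencies: 13, 30, 44, 63, 90, 122, 146
n = 146; position = 3n/4 = 109.5.
This falls in the class 25 ≤ d < 30: L = 25, F = 90, f = 32, h = 5.
Upper quartile ≈ 25 + ((109.5 − 90) / 32) × 5 = 28.0469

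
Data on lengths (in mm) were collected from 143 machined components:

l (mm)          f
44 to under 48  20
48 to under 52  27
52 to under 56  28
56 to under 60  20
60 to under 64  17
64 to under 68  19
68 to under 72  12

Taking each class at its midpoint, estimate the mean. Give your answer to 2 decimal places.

56.57

Midpoints: 46, 50, 54, 58, 62, 66, 70
Σfm = 20×46 + 27×50 + 28×54 + 20×58 + 17×62 + 19×66 + 12×70 = 8090
n = Σf = 143
Mean = 8090 / 143 = 56.5734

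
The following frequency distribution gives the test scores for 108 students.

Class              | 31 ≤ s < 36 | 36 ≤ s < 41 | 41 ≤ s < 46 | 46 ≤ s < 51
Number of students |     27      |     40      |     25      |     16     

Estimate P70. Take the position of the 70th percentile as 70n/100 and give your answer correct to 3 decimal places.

Cumulative frequencies: 27, 67, 92, 108
n = 108; position = 70n/100 = 75.6.
This falls in the class 41 ≤ s < 46: L = 41, F = 67, f = 25, h = 5.
70th percentile ≈ 41 + ((75.6 − 67) / 25) × 5 = 42.7200

42.720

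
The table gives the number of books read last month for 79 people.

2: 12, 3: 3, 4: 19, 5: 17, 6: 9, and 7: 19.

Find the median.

5

Cumulative frequencies: 12, 15, 34, 51, 60, 79
n = 79, so the median is the value in position (n+1)/2 = 40.
Position 40 falls at value 5.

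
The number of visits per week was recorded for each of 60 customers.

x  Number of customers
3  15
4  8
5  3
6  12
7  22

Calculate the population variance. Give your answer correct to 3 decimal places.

Values: 3, 4, 5, 6, 7
n = 60, Σfx = 318, mean = 5.3000
Σfx² = 1848
Σf(x − x̄)² = Σfx² − (Σfx)²/n = 1848 − 318²/60 = 162.6000
Population variance = 162.6000 / 60 = 2.7100

2.710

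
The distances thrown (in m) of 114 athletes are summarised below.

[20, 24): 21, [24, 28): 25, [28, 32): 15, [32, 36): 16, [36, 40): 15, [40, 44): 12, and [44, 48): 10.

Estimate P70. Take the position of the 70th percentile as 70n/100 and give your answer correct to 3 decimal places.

36.747

Cumulative frequencies: 21, 46, 61, 77, 92, 104, 114
n = 114; position = 70n/100 = 79.8.
This falls in the class [36, 40): L = 36, F = 77, f = 15, h = 4.
70th percentile ≈ 36 + ((79.8 − 77) / 15) × 4 = 36.7467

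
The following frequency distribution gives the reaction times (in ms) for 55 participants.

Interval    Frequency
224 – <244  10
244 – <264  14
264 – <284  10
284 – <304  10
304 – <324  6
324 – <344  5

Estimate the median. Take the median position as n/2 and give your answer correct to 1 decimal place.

271.0

Cumulative frequencies: 10, 24, 34, 44, 50, 55
n = 55; position = n/2 = 27.5.
This falls in the class 264 – <284: L = 264, F = 24, f = 10, h = 20.
Median ≈ 264 + ((27.5 − 24) / 10) × 20 = 271.0000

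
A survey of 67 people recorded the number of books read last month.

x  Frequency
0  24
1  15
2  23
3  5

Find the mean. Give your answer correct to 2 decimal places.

Values: 0, 1, 2, 3
Σfx = 24×0 + 15×1 + 23×2 + 5×3 = 76
n = Σf = 67
Mean = 76 / 67 = 1.1343

1.13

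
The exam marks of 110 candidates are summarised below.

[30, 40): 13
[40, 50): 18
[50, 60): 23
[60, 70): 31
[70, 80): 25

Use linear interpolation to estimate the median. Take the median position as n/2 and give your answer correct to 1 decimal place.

60.3

Cumulative frequencies: 13, 31, 54, 85, 110
n = 110; position = n/2 = 55.
This falls in the class [60, 70): L = 60, F = 54, f = 31, h = 10.
Median ≈ 60 + ((55 − 54) / 31) × 10 = 60.3226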